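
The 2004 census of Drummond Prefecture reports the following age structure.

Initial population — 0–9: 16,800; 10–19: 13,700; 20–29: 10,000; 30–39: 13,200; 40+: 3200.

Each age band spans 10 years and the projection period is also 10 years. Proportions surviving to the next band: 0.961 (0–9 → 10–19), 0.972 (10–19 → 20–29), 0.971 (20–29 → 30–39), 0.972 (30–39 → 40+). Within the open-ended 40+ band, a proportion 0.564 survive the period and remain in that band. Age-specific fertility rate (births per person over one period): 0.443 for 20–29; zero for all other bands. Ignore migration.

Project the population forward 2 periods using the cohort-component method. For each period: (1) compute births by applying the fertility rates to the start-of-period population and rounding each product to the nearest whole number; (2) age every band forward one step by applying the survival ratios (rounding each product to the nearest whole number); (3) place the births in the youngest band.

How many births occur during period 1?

4430

[period 1]
Births: 10000 × 0.443 = 4430
10–19: 16800 × 0.961 = 16145
20–29: 13700 × 0.972 = 13316
30–39: 10000 × 0.971 = 9710
40+: 13200 × 0.972 + 3200 × 0.564 = 12830 + 1805 = 14635
→ [4430, 16145, 13316, 9710, 14635]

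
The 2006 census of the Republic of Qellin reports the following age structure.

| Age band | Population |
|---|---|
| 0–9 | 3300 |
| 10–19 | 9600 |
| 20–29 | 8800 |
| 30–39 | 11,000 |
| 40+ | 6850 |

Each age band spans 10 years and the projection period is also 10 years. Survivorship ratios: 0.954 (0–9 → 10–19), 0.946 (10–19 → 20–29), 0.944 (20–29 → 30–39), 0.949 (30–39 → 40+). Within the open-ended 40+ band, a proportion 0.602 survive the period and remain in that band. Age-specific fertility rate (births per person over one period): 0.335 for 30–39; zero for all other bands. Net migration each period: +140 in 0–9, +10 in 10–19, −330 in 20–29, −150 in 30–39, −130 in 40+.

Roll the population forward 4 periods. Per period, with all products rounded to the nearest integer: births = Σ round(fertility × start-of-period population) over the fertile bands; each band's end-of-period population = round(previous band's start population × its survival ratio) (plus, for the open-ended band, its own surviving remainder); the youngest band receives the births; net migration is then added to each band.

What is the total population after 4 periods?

Period 1.
Births: 11000 × 0.335 = 3685
10–19: 3300 × 0.954 = 3148
20–29: 9600 × 0.946 = 9082
30–39: 8800 × 0.944 = 8307
40+: 11000 × 0.949 + 6850 × 0.602 = 10439 + 4124 = 14563
Net migration: 0–9 + 140 → 3825; 10–19 + 10 → 3158; 20–29 − 330 → 8752; 30–39 − 150 → 8157; 40+ − 130 → 14433
End of period: [3825, 3158, 8752, 8157, 14433]
Period 2.
Births: 8157 × 0.335 = 2733
10–19: 3825 × 0.954 = 3649
20–29: 3158 × 0.946 = 2987
30–39: 8752 × 0.944 = 8262
40+: 8157 × 0.949 + 14433 × 0.602 = 7741 + 8689 = 16430
Net migration: 0–9 + 140 → 2873; 10–19 + 10 → 3659; 20–29 − 330 → 2657; 30–39 − 150 → 8112; 40+ − 130 → 16300
End of period: [2873, 3659, 2657, 8112, 16300]
Period 3.
Births: 8112 × 0.335 = 2718
10–19: 2873 × 0.954 = 2741
20–29: 3659 × 0.946 = 3461
30–39: 2657 × 0.944 = 2508
40+: 8112 × 0.949 + 16300 × 0.602 = 7698 + 9813 = 17511
Net migration: 0–9 + 140 → 2858; 10–19 + 10 → 2751; 20–29 − 330 → 3131; 30–39 − 150 → 2358; 40+ − 130 → 17381
End of period: [2858, 2751, 3131, 2358, 17381]
Period 4.
Births: 2358 × 0.335 = 790
10–19: 2858 × 0.954 = 2727
20–29: 2751 × 0.946 = 2602
30–39: 3131 × 0.944 = 2956
40+: 2358 × 0.949 + 17381 × 0.602 = 2238 + 10463 = 12701
Net migration: 0–9 + 140 → 930; 10–19 + 10 → 2737; 20–29 − 330 → 2272; 30–39 − 150 → 2806; 40+ − 130 → 12571
End of period: [930, 2737, 2272, 2806, 12571]
Total after period 4: 930 + 2737 + 2272 + 2806 + 12571 = 21316

21316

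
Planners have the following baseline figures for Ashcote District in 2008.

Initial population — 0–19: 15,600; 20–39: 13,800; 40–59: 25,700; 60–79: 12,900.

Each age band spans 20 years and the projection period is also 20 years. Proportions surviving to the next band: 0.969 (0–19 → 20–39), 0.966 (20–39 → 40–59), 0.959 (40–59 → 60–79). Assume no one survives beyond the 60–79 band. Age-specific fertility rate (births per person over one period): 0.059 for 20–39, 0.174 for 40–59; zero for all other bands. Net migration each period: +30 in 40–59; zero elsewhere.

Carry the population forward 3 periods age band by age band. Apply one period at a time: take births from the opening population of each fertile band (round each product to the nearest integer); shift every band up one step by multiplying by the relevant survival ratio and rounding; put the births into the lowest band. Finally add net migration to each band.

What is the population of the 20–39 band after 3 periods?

3117

[period 1]
Births: 13800 × 0.059 = 814  |  25700 × 0.174 = 4472 → total 5286
20–39: 15600 × 0.969 = 15116
40–59: 13800 × 0.966 = 13331
60–79: 25700 × 0.959 = 24646
Net migration: 40–59 + 30 → 13361
End of period: [5286, 15116, 13361, 24646]
[period 2]
Births: 15116 × 0.059 = 892  |  13361 × 0.174 = 2325 → total 3217
20–39: 5286 × 0.969 = 5122
40–59: 15116 × 0.966 = 14602
60–79: 13361 × 0.959 = 12813
Net migration: 40–59 + 30 → 14632
End of period: [3217, 5122, 14632, 12813]
[period 3]
Births: 5122 × 0.059 = 302  |  14632 × 0.174 = 2546 → total 2848
20–39: 3217 × 0.969 = 3117
40–59: 5122 × 0.966 = 4948
60–79: 14632 × 0.959 = 14032
Net migration: 40–59 + 30 → 4978
End of period: [2848, 3117, 4978, 14032]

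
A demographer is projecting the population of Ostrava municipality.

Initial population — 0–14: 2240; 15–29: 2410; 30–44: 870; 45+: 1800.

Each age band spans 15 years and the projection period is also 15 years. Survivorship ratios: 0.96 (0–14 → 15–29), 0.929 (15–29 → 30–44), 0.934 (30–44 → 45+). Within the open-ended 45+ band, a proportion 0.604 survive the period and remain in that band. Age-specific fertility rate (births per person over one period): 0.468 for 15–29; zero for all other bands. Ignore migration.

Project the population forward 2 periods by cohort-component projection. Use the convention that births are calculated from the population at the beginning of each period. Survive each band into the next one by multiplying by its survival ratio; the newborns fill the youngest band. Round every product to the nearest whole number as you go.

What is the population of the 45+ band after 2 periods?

(Groups numbered youngest = 1 to oldest = 4.)
After projecting period 1:
Births: 2410 * 0.468 = 1128
Group 2: 2240 * 0.96 = 2150
Group 3: 2410 * 0.929 = 2239
Group 4: 870 * 0.934 + 1800 * 0.604 = 813 + 1087 = 1900
Population now: 0–14=1128, 15–29=2150, 30–44=2239, 45+=1900
After projecting period 2:
Births: 2150 * 0.468 = 1006
Group 2: 1128 * 0.96 = 1083
Group 3: 2150 * 0.929 = 1997
Group 4: 2239 * 0.934 + 1900 * 0.604 = 2091 + 1148 = 3239
Population now: 0–14=1006, 15–29=1083, 30–44=1997, 45+=3239

3239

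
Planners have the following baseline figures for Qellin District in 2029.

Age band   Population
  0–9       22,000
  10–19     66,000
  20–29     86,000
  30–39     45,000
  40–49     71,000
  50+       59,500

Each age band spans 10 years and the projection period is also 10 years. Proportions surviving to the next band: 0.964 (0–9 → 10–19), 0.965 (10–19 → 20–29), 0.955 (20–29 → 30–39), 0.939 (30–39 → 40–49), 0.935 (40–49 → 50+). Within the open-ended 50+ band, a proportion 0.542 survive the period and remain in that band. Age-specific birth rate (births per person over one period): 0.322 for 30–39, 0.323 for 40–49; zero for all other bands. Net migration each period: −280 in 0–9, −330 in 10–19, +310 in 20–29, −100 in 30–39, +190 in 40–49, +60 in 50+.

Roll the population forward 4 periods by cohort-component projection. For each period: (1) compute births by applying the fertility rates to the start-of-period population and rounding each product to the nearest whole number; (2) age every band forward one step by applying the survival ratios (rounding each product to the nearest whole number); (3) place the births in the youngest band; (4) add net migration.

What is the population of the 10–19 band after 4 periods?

42384

Call the bands 1 to 6, youngest first.
Period 1:
Births: 45000 × 0.322 = 14490 ; 71000 × 0.323 = 22933 → total 37423
Band 2: 22000 × 0.964 = 21208
Band 3: 66000 × 0.965 = 63690
Band 4: 86000 × 0.955 = 82130
Band 5: 45000 × 0.939 = 42255
Band 6: 71000 × 0.935 + 59500 × 0.542 = 66385 + 32249 = 98634
Net migration: Band 1 − 280 → 37143; Band 2 − 330 → 20878; Band 3 + 310 → 64000; Band 4 − 100 → 82030; Band 5 + 190 → 42445; Band 6 + 60 → 98694
Population now: 0–9=37143, 10–19=20878, 20–29=64000, 30–39=82030, 40–49=42445, 50+=98694
Period 2:
Births: 82030 × 0.322 = 26414 ; 42445 × 0.323 = 13710 → total 40124
Band 2: 37143 × 0.964 = 35806
Band 3: 20878 × 0.965 = 20147
Band 4: 64000 × 0.955 = 61120
Band 5: 82030 × 0.939 = 77026
Band 6: 42445 × 0.935 + 98694 × 0.542 = 39686 + 53492 = 93178
Net migration: Band 1 − 280 → 39844; Band 2 − 330 → 35476; Band 3 + 310 → 20457; Band 4 − 100 → 61020; Band 5 + 190 → 77216; Band 6 + 60 → 93238
Population now: 0–9=39844, 10–19=35476, 20–29=20457, 30–39=61020, 40–49=77216, 50+=93238
Period 3:
Births: 61020 × 0.322 = 19648 ; 77216 × 0.323 = 24941 → total 44589
Band 2: 39844 × 0.964 = 38410
Band 3: 35476 × 0.965 = 34234
Band 4: 20457 × 0.955 = 19536
Band 5: 61020 × 0.939 = 57298
Band 6: 77216 × 0.935 + 93238 × 0.542 = 72197 + 50535 = 122732
Net migration: Band 1 − 280 → 44309; Band 2 − 330 → 38080; Band 3 + 310 → 34544; Band 4 − 100 → 19436; Band 5 + 190 → 57488; Band 6 + 60 → 122792
Population now: 0–9=44309, 10–19=38080, 20–29=34544, 30–39=19436, 40–49=57488, 50+=122792
Period 4:
Births: 19436 × 0.322 = 6258 ; 57488 × 0.323 = 18569 → total 24827
Band 2: 44309 × 0.964 = 42714
Band 3: 38080 × 0.965 = 36747
Band 4: 34544 × 0.955 = 32990
Band 5: 19436 × 0.939 = 18250
Band 6: 57488 × 0.935 + 122792 × 0.542 = 53751 + 66553 = 120304
Net migration: Band 1 − 280 → 24547; Band 2 − 330 → 42384; Band 3 + 310 → 37057; Band 4 − 100 → 32890; Band 5 + 190 → 18440; Band 6 + 60 → 120364
Population now: 0–9=24547, 10–19=42384, 20–29=37057, 30–39=32890, 40–49=18440, 50+=120364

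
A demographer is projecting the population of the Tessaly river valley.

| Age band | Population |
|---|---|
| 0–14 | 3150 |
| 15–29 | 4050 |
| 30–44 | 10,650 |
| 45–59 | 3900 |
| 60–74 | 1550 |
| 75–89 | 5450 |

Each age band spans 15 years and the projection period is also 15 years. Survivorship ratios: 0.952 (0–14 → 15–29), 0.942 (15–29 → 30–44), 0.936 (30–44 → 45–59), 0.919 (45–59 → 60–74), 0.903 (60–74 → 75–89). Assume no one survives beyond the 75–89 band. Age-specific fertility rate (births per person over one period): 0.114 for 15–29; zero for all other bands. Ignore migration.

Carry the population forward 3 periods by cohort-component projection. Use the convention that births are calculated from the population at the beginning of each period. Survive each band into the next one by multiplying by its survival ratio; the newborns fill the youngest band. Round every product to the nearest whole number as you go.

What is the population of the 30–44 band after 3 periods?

[period 1]
Births: 4050 * 0.114 = 462
15–29: 3150 * 0.952 = 2999
30–44: 4050 * 0.942 = 3815
45–59: 10650 * 0.936 = 9968
60–74: 3900 * 0.919 = 3584
75–89: 1550 * 0.903 = 1400
Giving 462 / 2999 / 3815 / 9968 / 3584 / 1400.
[period 2]
Births: 2999 * 0.114 = 342
15–29: 462 * 0.952 = 440
30–44: 2999 * 0.942 = 2825
45–59: 3815 * 0.936 = 3571
60–74: 9968 * 0.919 = 9161
75–89: 3584 * 0.903 = 3236
Giving 342 / 440 / 2825 / 3571 / 9161 / 3236.
[period 3]
Births: 440 * 0.114 = 50
15–29: 342 * 0.952 = 326
30–44: 440 * 0.942 = 414
45–59: 2825 * 0.936 = 2644
60–74: 3571 * 0.919 = 3282
75–89: 9161 * 0.903 = 8272
Giving 50 / 326 / 414 / 2644 / 3282 / 8272.

414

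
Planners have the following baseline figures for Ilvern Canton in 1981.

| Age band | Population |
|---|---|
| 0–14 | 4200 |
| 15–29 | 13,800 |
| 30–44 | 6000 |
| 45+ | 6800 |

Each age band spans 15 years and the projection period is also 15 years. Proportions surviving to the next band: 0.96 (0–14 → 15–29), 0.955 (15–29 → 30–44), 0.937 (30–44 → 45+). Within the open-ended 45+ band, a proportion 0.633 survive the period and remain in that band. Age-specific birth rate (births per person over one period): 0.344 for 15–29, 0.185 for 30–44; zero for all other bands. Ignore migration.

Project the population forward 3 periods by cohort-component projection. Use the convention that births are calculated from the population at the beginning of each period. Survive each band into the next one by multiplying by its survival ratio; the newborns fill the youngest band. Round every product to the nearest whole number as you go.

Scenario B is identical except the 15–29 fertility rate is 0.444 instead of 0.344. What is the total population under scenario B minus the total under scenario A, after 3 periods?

Let group 1 be 0–14 through group 4 = 45+.
[period 1]
Births: 13800 × 0.344 = 4747  |  6000 × 0.185 = 1110 → total 5857
Group 2: 4200 × 0.96 = 4032
Group 3: 13800 × 0.955 = 13179
Group 4: 6000 × 0.937 + 6800 × 0.633 = 5622 + 4304 = 9926
End of period: [5857, 4032, 13179, 9926]
[period 2]
Births: 4032 × 0.344 = 1387  |  13179 × 0.185 = 2438 → total 3825
Group 2: 5857 × 0.96 = 5623
Group 3: 4032 × 0.955 = 3851
Group 4: 13179 × 0.937 + 9926 × 0.633 = 12349 + 6283 = 18632
End of period: [3825, 5623, 3851, 18632]
[period 3]
Births: 5623 × 0.344 = 1934  |  3851 × 0.185 = 712 → total 2646
Group 2: 3825 × 0.96 = 3672
Group 3: 5623 × 0.955 = 5370
Group 4: 3851 × 0.937 + 18632 × 0.633 = 3608 + 11794 = 15402
End of period: [2646, 3672, 5370, 15402]
Scenario A total after 3 periods: 27090
Scenario B projection —
[period 1]
Births: 13800 × 0.444 = 6127  |  6000 × 0.185 = 1110 → total 7237
Group 2: 4200 × 0.96 = 4032
Group 3: 13800 × 0.955 = 13179
Group 4: 6000 × 0.937 + 6800 × 0.633 = 5622 + 4304 = 9926
End of period: [7237, 4032, 13179, 9926]
[period 2]
Births: 4032 × 0.444 = 1790  |  13179 × 0.185 = 2438 → total 4228
Group 2: 7237 × 0.96 = 6948
Group 3: 4032 × 0.955 = 3851
Group 4: 13179 × 0.937 + 9926 × 0.633 = 12349 + 6283 = 18632
End of period: [4228, 6948, 3851, 18632]
[period 3]
Births: 6948 × 0.444 = 3085  |  3851 × 0.185 = 712 → total 3797
Group 2: 4228 × 0.96 = 4059
Group 3: 6948 × 0.955 = 6635
Group 4: 3851 × 0.937 + 18632 × 0.633 = 3608 + 11794 = 15402
End of period: [3797, 4059, 6635, 15402]
Scenario B total after 3 periods: 29893
Difference B − A = 29893 − 27090 = 2803

2803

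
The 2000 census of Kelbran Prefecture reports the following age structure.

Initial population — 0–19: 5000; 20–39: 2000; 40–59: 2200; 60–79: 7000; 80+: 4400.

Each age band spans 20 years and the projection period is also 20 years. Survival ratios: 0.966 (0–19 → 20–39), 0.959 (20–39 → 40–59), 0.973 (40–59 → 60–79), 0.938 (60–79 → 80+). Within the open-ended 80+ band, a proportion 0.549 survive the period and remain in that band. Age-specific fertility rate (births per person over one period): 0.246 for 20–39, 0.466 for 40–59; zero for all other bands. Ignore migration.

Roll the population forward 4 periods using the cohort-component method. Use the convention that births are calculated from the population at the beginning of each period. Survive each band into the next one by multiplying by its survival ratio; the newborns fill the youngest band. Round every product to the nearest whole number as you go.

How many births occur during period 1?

1517

[period 1]
Births: 2000 * 0.246 = 492 ; 2200 * 0.466 = 1025 → total 1517
20–39: 5000 * 0.966 = 4830
40–59: 2000 * 0.959 = 1918
60–79: 2200 * 0.973 = 2141
80+: 7000 * 0.938 + 4400 * 0.549 = 6566 + 2416 = 8982
Population now: 0–19=1517, 20–39=4830, 40–59=1918, 60–79=2141, 80+=8982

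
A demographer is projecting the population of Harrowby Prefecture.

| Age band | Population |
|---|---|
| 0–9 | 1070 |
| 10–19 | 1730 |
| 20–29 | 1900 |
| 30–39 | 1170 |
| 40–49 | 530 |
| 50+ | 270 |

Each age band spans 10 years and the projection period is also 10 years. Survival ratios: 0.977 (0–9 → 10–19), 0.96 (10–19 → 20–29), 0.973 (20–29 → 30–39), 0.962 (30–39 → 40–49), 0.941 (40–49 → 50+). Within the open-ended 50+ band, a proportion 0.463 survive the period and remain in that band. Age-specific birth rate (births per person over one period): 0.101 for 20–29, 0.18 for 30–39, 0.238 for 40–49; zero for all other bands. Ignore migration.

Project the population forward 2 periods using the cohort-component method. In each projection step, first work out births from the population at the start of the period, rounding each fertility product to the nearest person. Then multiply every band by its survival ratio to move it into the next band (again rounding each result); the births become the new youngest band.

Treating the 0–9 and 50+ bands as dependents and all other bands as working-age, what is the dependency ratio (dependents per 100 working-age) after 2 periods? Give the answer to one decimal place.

Numbering the bands 1..6 from youngest to oldest:
Period 1.
Births: 1900 × 0.101 = 192, 1170 × 0.18 = 211, 530 × 0.238 = 126 ⇒ total 529
Band 2: 1070 × 0.977 = 1045
Band 3: 1730 × 0.96 = 1661
Band 4: 1900 × 0.973 = 1849
Band 5: 1170 × 0.962 = 1126
Band 6: 530 × 0.941 + 270 × 0.463 = 499 + 125 = 624
→ [529, 1045, 1661, 1849, 1126, 624]
Period 2.
Births: 1661 × 0.101 = 168, 1849 × 0.18 = 333, 1126 × 0.238 = 268 ⇒ total 769
Band 2: 529 × 0.977 = 517
Band 3: 1045 × 0.96 = 1003
Band 4: 1661 × 0.973 = 1616
Band 5: 1849 × 0.962 = 1779
Band 6: 1126 × 0.941 + 624 × 0.463 = 1060 + 289 = 1349
→ [769, 517, 1003, 1616, 1779, 1349]
Dependents (band 0–9 + band 50+) = 769 + 1349 = 2118; working-age = 4915; ratio = 2118/4915 × 100 = 43.1

43.1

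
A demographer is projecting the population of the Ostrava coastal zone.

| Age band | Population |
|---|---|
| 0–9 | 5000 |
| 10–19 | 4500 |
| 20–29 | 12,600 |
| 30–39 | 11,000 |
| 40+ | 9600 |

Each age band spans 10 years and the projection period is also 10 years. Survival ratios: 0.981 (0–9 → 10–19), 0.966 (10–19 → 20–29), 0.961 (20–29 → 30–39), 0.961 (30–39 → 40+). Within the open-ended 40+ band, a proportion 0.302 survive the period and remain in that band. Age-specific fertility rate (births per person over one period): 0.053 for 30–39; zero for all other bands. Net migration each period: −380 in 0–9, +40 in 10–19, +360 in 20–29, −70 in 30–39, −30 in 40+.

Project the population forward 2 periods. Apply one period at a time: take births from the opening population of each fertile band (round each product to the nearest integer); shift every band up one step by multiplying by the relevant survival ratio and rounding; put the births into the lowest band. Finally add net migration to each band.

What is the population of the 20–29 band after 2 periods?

5137

Period 1.
Births: 11000 × 0.053 = 583
10–19: 5000 × 0.981 = 4905
20–29: 4500 × 0.966 = 4347
30–39: 12600 × 0.961 = 12109
40+: 11000 × 0.961 + 9600 × 0.302 = 10571 + 2899 = 13470
Net migration: 0–9 − 380 → 203; 10–19 + 40 → 4945; 20–29 + 360 → 4707; 30–39 − 70 → 12039; 40+ − 30 → 13440
Giving 203 / 4945 / 4707 / 12039 / 13440.
Period 2.
Births: 12039 × 0.053 = 638
10–19: 203 × 0.981 = 199
20–29: 4945 × 0.966 = 4777
30–39: 4707 × 0.961 = 4523
40+: 12039 × 0.961 + 13440 × 0.302 = 11569 + 4059 = 15628
Net migration: 0–9 − 380 → 258; 10–19 + 40 → 239; 20–29 + 360 → 5137; 30–39 − 70 → 4453; 40+ − 30 → 15598
Giving 258 / 239 / 5137 / 4453 / 15598.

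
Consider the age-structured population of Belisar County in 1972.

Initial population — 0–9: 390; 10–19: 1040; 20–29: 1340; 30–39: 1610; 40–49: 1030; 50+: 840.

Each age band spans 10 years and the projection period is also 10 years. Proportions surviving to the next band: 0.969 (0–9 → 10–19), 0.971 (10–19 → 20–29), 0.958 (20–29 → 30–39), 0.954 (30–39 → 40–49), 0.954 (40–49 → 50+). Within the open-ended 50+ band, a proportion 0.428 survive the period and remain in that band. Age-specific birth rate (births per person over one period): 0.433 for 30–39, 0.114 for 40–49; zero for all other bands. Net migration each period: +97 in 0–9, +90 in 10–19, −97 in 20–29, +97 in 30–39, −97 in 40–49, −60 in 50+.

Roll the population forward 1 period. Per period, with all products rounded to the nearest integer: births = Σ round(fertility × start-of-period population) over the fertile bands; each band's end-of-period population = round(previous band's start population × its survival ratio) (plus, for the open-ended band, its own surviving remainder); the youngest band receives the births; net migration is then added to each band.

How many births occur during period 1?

814

(Groups numbered youngest = 1 to oldest = 6.)
Period 1:
Births: 1610 × 0.433 = 697 ; 1030 × 0.114 = 117 → 814
Group 2: 390 × 0.969 = 378
Group 3: 1040 × 0.971 = 1010
Group 4: 1340 × 0.958 = 1284
Group 5: 1610 × 0.954 = 1536
Group 6: 1030 × 0.954 + 840 × 0.428 = 983 + 360 = 1343
Net migration: Group 1 + 97 → 911; Group 2 + 90 → 468; Group 3 − 97 → 913; Group 4 + 97 → 1381; Group 5 − 97 → 1439; Group 6 − 60 → 1283
Population now: 0–9=911, 10–19=468, 20–29=913, 30–39=1381, 40–49=1439, 50+=1283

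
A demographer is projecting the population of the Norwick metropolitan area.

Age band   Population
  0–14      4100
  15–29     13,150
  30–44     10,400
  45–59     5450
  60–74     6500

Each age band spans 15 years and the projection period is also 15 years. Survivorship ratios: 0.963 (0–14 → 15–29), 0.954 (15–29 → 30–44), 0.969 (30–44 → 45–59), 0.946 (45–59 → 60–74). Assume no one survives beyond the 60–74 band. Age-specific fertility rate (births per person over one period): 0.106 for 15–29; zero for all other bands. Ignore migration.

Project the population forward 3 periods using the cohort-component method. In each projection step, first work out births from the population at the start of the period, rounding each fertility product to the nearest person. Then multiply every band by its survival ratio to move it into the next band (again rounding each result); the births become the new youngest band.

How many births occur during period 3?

142

— Period 1 —
Births: 13150 × 0.106 = 1394
15–29: 4100 × 0.963 = 3948
30–44: 13150 × 0.954 = 12545
45–59: 10400 × 0.969 = 10078
60–74: 5450 × 0.946 = 5156
Population now: 0–14=1394, 15–29=3948, 30–44=12545, 45–59=10078, 60–74=5156
— Period 2 —
Births: 3948 × 0.106 = 418
15–29: 1394 × 0.963 = 1342
30–44: 3948 × 0.954 = 3766
45–59: 12545 × 0.969 = 12156
60–74: 10078 × 0.946 = 9534
Population now: 0–14=418, 15–29=1342, 30–44=3766, 45–59=12156, 60–74=9534
— Period 3 —
Births: 1342 × 0.106 = 142
15–29: 418 × 0.963 = 403
30–44: 1342 × 0.954 = 1280
45–59: 3766 × 0.969 = 3649
60–74: 12156 × 0.946 = 11500
Population now: 0–14=142, 15–29=403, 30–44=1280, 45–59=3649, 60–74=11500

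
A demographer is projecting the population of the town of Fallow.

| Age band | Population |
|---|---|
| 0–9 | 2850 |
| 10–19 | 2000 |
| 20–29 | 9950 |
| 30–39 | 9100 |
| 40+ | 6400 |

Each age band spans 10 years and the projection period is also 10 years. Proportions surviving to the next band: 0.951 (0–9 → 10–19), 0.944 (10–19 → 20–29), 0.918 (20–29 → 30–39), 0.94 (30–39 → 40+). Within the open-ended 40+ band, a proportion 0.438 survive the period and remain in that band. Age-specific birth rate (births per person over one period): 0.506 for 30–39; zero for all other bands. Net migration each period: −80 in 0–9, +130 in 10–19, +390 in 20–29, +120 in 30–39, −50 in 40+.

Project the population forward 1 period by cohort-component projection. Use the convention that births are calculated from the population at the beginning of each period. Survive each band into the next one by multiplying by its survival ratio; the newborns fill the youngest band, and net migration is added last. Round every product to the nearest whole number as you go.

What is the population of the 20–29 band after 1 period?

2278

Call the bands 1 to 5, youngest first.
Period 1:
Births: 9100 × 0.506 = 4605
Band 2: 2850 × 0.951 = 2710
Band 3: 2000 × 0.944 = 1888
Band 4: 9950 × 0.918 = 9134
Band 5: 9100 × 0.94 + 6400 × 0.438 = 8554 + 2803 = 11357
Net migration: Band 1 − 80 → 4525; Band 2 + 130 → 2840; Band 3 + 390 → 2278; Band 4 + 120 → 9254; Band 5 − 50 → 11307
Population now: 0–9=4525, 10–19=2840, 20–29=2278, 30–39=9254, 40+=11307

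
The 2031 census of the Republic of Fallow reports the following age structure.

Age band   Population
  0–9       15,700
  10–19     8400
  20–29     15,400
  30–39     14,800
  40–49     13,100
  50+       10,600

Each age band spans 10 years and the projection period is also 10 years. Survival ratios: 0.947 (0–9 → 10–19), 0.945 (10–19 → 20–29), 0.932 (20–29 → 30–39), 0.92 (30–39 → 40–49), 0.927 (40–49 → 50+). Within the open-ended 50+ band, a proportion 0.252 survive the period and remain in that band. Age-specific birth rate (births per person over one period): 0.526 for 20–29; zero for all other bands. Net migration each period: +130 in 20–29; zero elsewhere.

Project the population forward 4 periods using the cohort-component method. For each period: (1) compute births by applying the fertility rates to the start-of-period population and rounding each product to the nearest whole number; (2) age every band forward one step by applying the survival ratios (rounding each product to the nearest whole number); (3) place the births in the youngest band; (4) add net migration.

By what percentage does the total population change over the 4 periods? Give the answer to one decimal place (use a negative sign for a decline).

-43.0

[period 1]
Births: 15400 × 0.526 = 8100
10–19: 15700 × 0.947 = 14868
20–29: 8400 × 0.945 = 7938
30–39: 15400 × 0.932 = 14353
40–49: 14800 × 0.92 = 13616
50+: 13100 × 0.927 + 10600 × 0.252 = 12144 + 2671 = 14815
Net migration: 20–29 + 130 → 8068
Population now: 0–9=8100, 10–19=14868, 20–29=8068, 30–39=14353, 40–49=13616, 50+=14815
[period 2]
Births: 8068 × 0.526 = 4244
10–19: 8100 × 0.947 = 7671
20–29: 14868 × 0.945 = 14050
30–39: 8068 × 0.932 = 7519
40–49: 14353 × 0.92 = 13205
50+: 13616 × 0.927 + 14815 × 0.252 = 12622 + 3733 = 16355
Net migration: 20–29 + 130 → 14180
Population now: 0–9=4244, 10–19=7671, 20–29=14180, 30–39=7519, 40–49=13205, 50+=16355
[period 3]
Births: 14180 × 0.526 = 7459
10–19: 4244 × 0.947 = 4019
20–29: 7671 × 0.945 = 7249
30–39: 14180 × 0.932 = 13216
40–49: 7519 × 0.92 = 6917
50+: 13205 × 0.927 + 16355 × 0.252 = 12241 + 4121 = 16362
Net migration: 20–29 + 130 → 7379
Population now: 0–9=7459, 10–19=4019, 20–29=7379, 30–39=13216, 40–49=6917, 50+=16362
[period 4]
Births: 7379 × 0.526 = 3881
10–19: 7459 × 0.947 = 7064
20–29: 4019 × 0.945 = 3798
30–39: 7379 × 0.932 = 6877
40–49: 13216 × 0.92 = 12159
50+: 6917 × 0.927 + 16362 × 0.252 = 6412 + 4123 = 10535
Net migration: 20–29 + 130 → 3928
Population now: 0–9=3881, 10–19=7064, 20–29=3928, 30–39=6877, 40–49=12159, 50+=10535
Total: 78000 → 44444; change = -33556; percentage change = -43.0%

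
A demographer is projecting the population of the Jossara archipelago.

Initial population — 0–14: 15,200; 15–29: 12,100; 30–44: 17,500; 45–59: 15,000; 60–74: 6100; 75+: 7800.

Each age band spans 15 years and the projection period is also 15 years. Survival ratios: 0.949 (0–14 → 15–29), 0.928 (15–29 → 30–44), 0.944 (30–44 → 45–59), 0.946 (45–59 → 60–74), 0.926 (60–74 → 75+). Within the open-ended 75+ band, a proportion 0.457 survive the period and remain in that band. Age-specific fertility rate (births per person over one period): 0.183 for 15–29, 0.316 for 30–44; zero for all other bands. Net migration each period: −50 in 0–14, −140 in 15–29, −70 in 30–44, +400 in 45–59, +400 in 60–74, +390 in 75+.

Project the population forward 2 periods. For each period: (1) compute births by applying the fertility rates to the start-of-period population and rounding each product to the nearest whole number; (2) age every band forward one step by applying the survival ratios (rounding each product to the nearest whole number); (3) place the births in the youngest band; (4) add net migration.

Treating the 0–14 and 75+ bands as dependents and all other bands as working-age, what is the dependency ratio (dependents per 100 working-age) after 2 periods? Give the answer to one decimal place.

51.1

Let group 1 be 0–14 through group 6 = 75+.
Period 1.
Births: 12100 × 0.183 = 2214 ; 17500 × 0.316 = 5530 → total 7744
Group 2: 15200 × 0.949 = 14425
Group 3: 12100 × 0.928 = 11229
Group 4: 17500 × 0.944 = 16520
Group 5: 15000 × 0.946 = 14190
Group 6: 6100 × 0.926 + 7800 × 0.457 = 5649 + 3565 = 9214
Net migration: Group 1 − 50 → 7694; Group 2 − 140 → 14285; Group 3 − 70 → 11159; Group 4 + 400 → 16920; Group 5 + 400 → 14590; Group 6 + 390 → 9604
Giving 7694 / 14285 / 11159 / 16920 / 14590 / 9604.
Period 2.
Births: 14285 × 0.183 = 2614 ; 11159 × 0.316 = 3526 → total 6140
Group 2: 7694 × 0.949 = 7302
Group 3: 14285 × 0.928 = 13256
Group 4: 11159 × 0.944 = 10534
Group 5: 16920 × 0.946 = 16006
Group 6: 14590 × 0.926 + 9604 × 0.457 = 13510 + 4389 = 17899
Net migration: Group 1 − 50 → 6090; Group 2 − 140 → 7162; Group 3 − 70 → 13186; Group 4 + 400 → 10934; Group 5 + 400 → 16406; Group 6 + 390 → 18289
Giving 6090 / 7162 / 13186 / 10934 / 16406 / 18289.
Dependents (band 0–14 + band 75+) = 6090 + 18289 = 24379; working-age = 47688; ratio = 24379/47688 × 100 = 51.1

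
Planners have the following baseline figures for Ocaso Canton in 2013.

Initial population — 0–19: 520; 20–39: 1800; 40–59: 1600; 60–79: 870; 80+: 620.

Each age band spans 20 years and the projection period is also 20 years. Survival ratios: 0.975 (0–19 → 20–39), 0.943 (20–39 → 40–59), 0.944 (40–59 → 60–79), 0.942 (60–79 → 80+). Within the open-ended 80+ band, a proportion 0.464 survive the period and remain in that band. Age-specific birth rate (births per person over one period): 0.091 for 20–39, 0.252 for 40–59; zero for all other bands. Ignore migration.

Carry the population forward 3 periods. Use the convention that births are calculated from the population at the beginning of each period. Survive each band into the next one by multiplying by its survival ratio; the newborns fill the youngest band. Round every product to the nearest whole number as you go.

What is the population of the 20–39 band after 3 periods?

462

Let group 1 be 0–19 through group 5 = 80+.
— Period 1 —
Births: 1800 * 0.091 = 164, 1600 * 0.252 = 403 → total 567
Group 2: 520 * 0.975 = 507
Group 3: 1800 * 0.943 = 1697
Group 4: 1600 * 0.944 = 1510
Group 5: 870 * 0.942 + 620 * 0.464 = 820 + 288 = 1108
Giving 567 / 507 / 1697 / 1510 / 1108.
— Period 2 —
Births: 507 * 0.091 = 46, 1697 * 0.252 = 428 → total 474
Group 2: 567 * 0.975 = 553
Group 3: 507 * 0.943 = 478
Group 4: 1697 * 0.944 = 1602
Group 5: 1510 * 0.942 + 1108 * 0.464 = 1422 + 514 = 1936
Giving 474 / 553 / 478 / 1602 / 1936.
— Period 3 —
Births: 553 * 0.091 = 50, 478 * 0.252 = 120 → total 170
Group 2: 474 * 0.975 = 462
Group 3: 553 * 0.943 = 521
Group 4: 478 * 0.944 = 451
Group 5: 1602 * 0.942 + 1936 * 0.464 = 1509 + 898 = 2407
Giving 170 / 462 / 521 / 451 / 2407.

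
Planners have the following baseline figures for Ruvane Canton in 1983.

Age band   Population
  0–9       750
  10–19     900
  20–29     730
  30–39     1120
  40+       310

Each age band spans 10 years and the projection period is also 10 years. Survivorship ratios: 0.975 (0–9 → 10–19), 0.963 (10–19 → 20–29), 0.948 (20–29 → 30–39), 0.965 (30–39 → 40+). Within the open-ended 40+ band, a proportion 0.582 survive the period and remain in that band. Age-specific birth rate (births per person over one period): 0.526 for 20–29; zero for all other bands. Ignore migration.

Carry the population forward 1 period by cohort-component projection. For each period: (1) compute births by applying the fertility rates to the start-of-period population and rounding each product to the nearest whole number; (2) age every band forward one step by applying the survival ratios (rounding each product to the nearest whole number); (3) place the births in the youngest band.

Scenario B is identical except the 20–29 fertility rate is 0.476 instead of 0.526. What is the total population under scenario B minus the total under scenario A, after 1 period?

— Period 1 —
Births: 730 * 0.526 = 384
10–19: 750 * 0.975 = 731
20–29: 900 * 0.963 = 867
30–39: 730 * 0.948 = 692
40+: 1120 * 0.965 + 310 * 0.582 = 1081 + 180 = 1261
→ [384, 731, 867, 692, 1261]
Scenario A total after 1 period: 3935
Scenario B projection —
— Period 1 —
Births: 730 * 0.476 = 347
10–19: 750 * 0.975 = 731
20–29: 900 * 0.963 = 867
30–39: 730 * 0.948 = 692
40+: 1120 * 0.965 + 310 * 0.582 = 1081 + 180 = 1261
→ [347, 731, 867, 692, 1261]
Scenario B total after 1 period: 3898
Difference B − A = 3898 − 3935 = -37

-37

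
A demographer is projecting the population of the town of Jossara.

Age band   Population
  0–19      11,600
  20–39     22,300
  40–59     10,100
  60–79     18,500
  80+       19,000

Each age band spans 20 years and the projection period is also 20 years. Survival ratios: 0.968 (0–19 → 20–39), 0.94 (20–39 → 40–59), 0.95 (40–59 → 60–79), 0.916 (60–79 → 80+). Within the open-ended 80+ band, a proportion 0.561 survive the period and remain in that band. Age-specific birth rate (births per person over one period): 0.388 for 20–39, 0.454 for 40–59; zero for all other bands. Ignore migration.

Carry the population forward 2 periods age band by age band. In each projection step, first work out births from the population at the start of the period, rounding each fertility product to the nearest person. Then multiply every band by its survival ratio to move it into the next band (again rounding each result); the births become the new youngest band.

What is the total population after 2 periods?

Period 1:
Births: 22300 * 0.388 = 8652, 10100 * 0.454 = 4585 — total 13237
20–39: 11600 * 0.968 = 11229
40–59: 22300 * 0.94 = 20962
60–79: 10100 * 0.95 = 9595
80+: 18500 * 0.916 + 19000 * 0.561 = 16946 + 10659 = 27605
Giving 13237 / 11229 / 20962 / 9595 / 27605.
Period 2:
Births: 11229 * 0.388 = 4357, 20962 * 0.454 = 9517 — total 13874
20–39: 13237 * 0.968 = 12813
40–59: 11229 * 0.94 = 10555
60–79: 20962 * 0.95 = 19914
80+: 9595 * 0.916 + 27605 * 0.561 = 8789 + 15486 = 24275
Giving 13874 / 12813 / 10555 / 19914 / 24275.
Total after period 2: 13874 + 12813 + 10555 + 19914 + 24275 = 81431

81431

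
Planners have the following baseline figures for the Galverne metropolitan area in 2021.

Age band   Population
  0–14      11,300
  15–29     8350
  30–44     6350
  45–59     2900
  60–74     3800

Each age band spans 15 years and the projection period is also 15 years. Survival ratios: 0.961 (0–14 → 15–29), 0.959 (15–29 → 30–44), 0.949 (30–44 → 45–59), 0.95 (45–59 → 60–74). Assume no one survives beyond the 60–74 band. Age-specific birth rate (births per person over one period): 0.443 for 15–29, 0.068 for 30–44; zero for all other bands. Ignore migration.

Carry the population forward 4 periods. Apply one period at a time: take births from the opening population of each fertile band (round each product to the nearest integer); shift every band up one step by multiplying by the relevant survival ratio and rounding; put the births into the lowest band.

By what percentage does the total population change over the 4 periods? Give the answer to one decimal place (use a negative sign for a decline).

-30.1

[period 1]
Births: 8350 × 0.443 = 3699  |  6350 × 0.068 = 432 → 4131
15–29: 11300 × 0.961 = 10859
30–44: 8350 × 0.959 = 8008
45–59: 6350 × 0.949 = 6026
60–74: 2900 × 0.95 = 2755
→ [4131, 10859, 8008, 6026, 2755]
[period 2]
Births: 10859 × 0.443 = 4811  |  8008 × 0.068 = 545 → 5356
15–29: 4131 × 0.961 = 3970
30–44: 10859 × 0.959 = 10414
45–59: 8008 × 0.949 = 7600
60–74: 6026 × 0.95 = 5725
→ [5356, 3970, 10414, 7600, 5725]
[period 3]
Births: 3970 × 0.443 = 1759  |  10414 × 0.068 = 708 → 2467
15–29: 5356 × 0.961 = 5147
30–44: 3970 × 0.959 = 3807
45–59: 10414 × 0.949 = 9883
60–74: 7600 × 0.95 = 7220
→ [2467, 5147, 3807, 9883, 7220]
[period 4]
Births: 5147 × 0.443 = 2280  |  3807 × 0.068 = 259 → 2539
15–29: 2467 × 0.961 = 2371
30–44: 5147 × 0.959 = 4936
45–59: 3807 × 0.949 = 3613
60–74: 9883 × 0.95 = 9389
→ [2539, 2371, 4936, 3613, 9389]
Total: 32700 → 22848; change = -9852; percentage change = -30.1%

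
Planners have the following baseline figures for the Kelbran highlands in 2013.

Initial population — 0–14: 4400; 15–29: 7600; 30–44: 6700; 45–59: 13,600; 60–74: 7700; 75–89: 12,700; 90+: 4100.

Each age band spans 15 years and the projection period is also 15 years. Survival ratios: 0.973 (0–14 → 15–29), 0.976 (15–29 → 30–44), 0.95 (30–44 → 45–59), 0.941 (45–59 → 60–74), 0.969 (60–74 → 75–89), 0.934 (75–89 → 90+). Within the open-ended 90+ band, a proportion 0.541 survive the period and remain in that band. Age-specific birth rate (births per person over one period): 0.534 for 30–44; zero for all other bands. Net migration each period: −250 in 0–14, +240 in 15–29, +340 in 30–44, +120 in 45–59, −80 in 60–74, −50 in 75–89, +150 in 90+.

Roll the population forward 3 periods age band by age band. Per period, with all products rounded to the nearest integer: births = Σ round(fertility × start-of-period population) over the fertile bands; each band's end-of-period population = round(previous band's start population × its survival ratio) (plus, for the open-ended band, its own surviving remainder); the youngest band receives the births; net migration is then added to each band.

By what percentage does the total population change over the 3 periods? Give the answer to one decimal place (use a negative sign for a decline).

After projecting period 1:
Births: 6700 * 0.534 = 3578
15–29: 4400 * 0.973 = 4281
30–44: 7600 * 0.976 = 7418
45–59: 6700 * 0.95 = 6365
60–74: 13600 * 0.941 = 12798
75–89: 7700 * 0.969 = 7461
90+: 12700 * 0.934 + 4100 * 0.541 = 11862 + 2218 = 14080
Net migration: 0–14 − 250 → 3328; 15–29 + 240 → 4521; 30–44 + 340 → 7758; 45–59 + 120 → 6485; 60–74 − 80 → 12718; 75–89 − 50 → 7411; 90+ + 150 → 14230
Giving 3328 / 4521 / 7758 / 6485 / 12718 / 7411 / 14230.
After projecting period 2:
Births: 7758 * 0.534 = 4143
15–29: 3328 * 0.973 = 3238
30–44: 4521 * 0.976 = 4412
45–59: 7758 * 0.95 = 7370
60–74: 6485 * 0.941 = 6102
75–89: 12718 * 0.969 = 12324
90+: 7411 * 0.934 + 14230 * 0.541 = 6922 + 7698 = 14620
Net migration: 0–14 − 250 → 3893; 15–29 + 240 → 3478; 30–44 + 340 → 4752; 45–59 + 120 → 7490; 60–74 − 80 → 6022; 75–89 − 50 → 12274; 90+ + 150 → 14770
Giving 3893 / 3478 / 4752 / 7490 / 6022 / 12274 / 14770.
After projecting period 3:
Births: 4752 * 0.534 = 2538
15–29: 3893 * 0.973 = 3788
30–44: 3478 * 0.976 = 3395
45–59: 4752 * 0.95 = 4514
60–74: 7490 * 0.941 = 7048
75–89: 6022 * 0.969 = 5835
90+: 12274 * 0.934 + 14770 * 0.541 = 11464 + 7991 = 19455
Net migration: 0–14 − 250 → 2288; 15–29 + 240 → 4028; 30–44 + 340 → 3735; 45–59 + 120 → 4634; 60–74 − 80 → 6968; 75–89 − 50 → 5785; 90+ + 150 → 19605
Giving 2288 / 4028 / 3735 / 4634 / 6968 / 5785 / 19605.
Total: 56800 → 47043; change = -9757; percentage change = -17.2%

-17.2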